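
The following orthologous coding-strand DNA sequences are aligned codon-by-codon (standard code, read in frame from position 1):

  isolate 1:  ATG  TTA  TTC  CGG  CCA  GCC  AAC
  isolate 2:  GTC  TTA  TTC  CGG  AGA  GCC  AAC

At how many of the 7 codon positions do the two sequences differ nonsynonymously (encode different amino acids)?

2

Codon 1: ATG Met / GTC Val — nonsynonymous.
Codon 2: TTA Leu / TTA Leu — identical.
Codon 3: TTC Phe / TTC Phe — identical.
Codon 4: CGG Arg / CGG Arg — identical.
Codon 5: CCA Pro / AGA Arg — nonsynonymous.
Codon 6: GCC Ala / GCC Ala — identical.
Codon 7: AAC Asn / AAC Asn — identical.
Nonsynonymous differences: 2.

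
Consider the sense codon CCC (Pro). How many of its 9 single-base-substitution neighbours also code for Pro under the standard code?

3

Position 1: none → 0 synonymous.
Position 2: none → 0 synonymous.
Position 3: CCU, CCA, CCG → 3 synonymous.
Total: 0 + 0 + 3 = 3.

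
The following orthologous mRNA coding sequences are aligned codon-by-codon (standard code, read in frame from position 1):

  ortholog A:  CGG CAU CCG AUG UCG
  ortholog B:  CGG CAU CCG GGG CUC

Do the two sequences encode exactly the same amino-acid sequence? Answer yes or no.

Codon 1: CGG Arg / CGG Arg — identical.
Codon 2: CAU His / CAU His — identical.
Codon 3: CCG Pro / CCG Pro — identical.
Codon 4: AUG Met / GGG Gly — nonsynonymous.
Codon 5: UCG Ser / CUC Leu — nonsynonymous.
Nonsynonymous differences: 2 → different protein.

no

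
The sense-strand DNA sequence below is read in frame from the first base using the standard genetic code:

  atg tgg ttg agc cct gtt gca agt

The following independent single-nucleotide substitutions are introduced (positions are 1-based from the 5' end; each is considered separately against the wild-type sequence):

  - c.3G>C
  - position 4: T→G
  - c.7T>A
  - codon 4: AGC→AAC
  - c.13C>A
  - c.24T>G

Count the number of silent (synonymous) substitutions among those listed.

Codon 1: ATG (Met) → ATC (Ile) — missense.
Codon 2: TGG (Trp) → GGG (Gly) — missense.
Codon 3: TTG (Leu) → ATG (Met) — missense.
Codon 4: AGC (Ser) → AAC (Asn) — missense.
Codon 5: CCT (Pro) → ACT (Thr) — missense.
Codon 8: AGT (Ser) → AGG (Arg) — missense.
Synonymous: 0 of 6.

0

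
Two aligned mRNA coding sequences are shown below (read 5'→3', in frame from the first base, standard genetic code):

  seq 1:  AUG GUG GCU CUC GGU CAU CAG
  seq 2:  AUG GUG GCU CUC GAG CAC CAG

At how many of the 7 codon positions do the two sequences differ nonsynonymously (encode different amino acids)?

Codon 1: AUG Met / AUG Met — identical.
Codon 2: GUG Val / GUG Val — identical.
Codon 3: GCU Ala / GCU Ala — identical.
Codon 4: CUC Leu / CUC Leu — identical.
Codon 5: GGU Gly / GAG Glu — nonsynonymous.
Codon 6: CAU His / CAC His — synonymous.
Codon 7: CAG Gln / CAG Gln — identical.
Nonsynonymous differences: 1.

1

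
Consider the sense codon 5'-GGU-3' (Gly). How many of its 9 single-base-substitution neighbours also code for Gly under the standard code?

Position 1: none → 0 synonymous.
Position 2: none → 0 synonymous.
Position 3: GGC, GGA, GGG → 3 synonymous.
Total: 0 + 0 + 3 = 3.

3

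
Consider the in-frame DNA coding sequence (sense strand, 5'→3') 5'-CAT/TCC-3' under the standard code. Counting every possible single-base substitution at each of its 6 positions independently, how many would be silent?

4

Codon 1 (CAT, His): 1 synonymous substitution.
Codon 2 (TCC, Ser): 3 synonymous substitutions.
Total: 1 + 3 = 4.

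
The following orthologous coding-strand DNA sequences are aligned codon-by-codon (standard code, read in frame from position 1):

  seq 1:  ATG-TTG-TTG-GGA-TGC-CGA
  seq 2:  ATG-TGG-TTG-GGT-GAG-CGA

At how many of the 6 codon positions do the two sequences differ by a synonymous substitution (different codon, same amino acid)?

Codon 1: ATG Met / ATG Met — identical.
Codon 2: TTG Leu / TGG Trp — nonsynonymous.
Codon 3: TTG Leu / TTG Leu — identical.
Codon 4: GGA Gly / GGT Gly — synonymous.
Codon 5: TGC Cys / GAG Glu — nonsynonymous.
Codon 6: CGA Arg / CGA Arg — identical.
Synonymous differences: 1.

1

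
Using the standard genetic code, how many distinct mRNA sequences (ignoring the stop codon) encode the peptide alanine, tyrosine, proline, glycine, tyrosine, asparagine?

Ala: 4 codons.
Tyr: 2 codons.
Pro: 4 codons.
Gly: 4 codons.
Tyr: 2 codons.
Asn: 2 codons.
4 × 2 × 4 × 4 × 2 × 2 = 512.

512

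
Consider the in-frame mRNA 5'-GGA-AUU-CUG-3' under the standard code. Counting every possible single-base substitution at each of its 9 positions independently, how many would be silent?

Codon 1 (GGA, Gly): 3 synonymous substitutions.
Codon 2 (AUU, Ile): 2 synonymous substitutions.
Codon 3 (CUG, Leu): 4 synonymous substitutions.
Total: 3 + 2 + 4 = 9.

9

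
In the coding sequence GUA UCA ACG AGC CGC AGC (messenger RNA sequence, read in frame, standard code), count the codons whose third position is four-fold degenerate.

4

Codon 1 GUA (Val): third position 4-fold.
Codon 2 UCA (Ser): third position 4-fold.
Codon 3 ACG (Thr): third position 4-fold.
Codon 4 AGC (Ser): third position 2-fold.
Codon 5 CGC (Arg): third position 4-fold.
Codon 6 AGC (Ser): third position 2-fold.
Four-fold degenerate third positions: 4.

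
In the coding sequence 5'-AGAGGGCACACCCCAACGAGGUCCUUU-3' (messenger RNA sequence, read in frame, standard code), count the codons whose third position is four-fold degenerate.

Codon 1 AGA (Arg): third position 2-fold.
Codon 2 GGG (Gly): third position 4-fold.
Codon 3 CAC (His): third position 2-fold.
Codon 4 ACC (Thr): third position 4-fold.
Codon 5 CCA (Pro): third position 4-fold.
Codon 6 ACG (Thr): third position 4-fold.
Codon 7 AGG (Arg): third position 2-fold.
Codon 8 UCC (Ser): third position 4-fold.
Codon 9 UUU (Phe): third position 2-fold.
Four-fold degenerate third positions: 5.

5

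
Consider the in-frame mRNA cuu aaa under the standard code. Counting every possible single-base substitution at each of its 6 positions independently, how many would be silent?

Codon 1 (CUU, Leu): 3 synonymous substitutions.
Codon 2 (AAA, Lys): 1 synonymous substitution.
Total: 3 + 1 = 4.

4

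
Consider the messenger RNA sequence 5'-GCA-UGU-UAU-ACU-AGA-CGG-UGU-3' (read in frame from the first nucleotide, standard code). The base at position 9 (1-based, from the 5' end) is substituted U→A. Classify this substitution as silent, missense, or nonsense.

nonsense

Position 9 falls in codon 3: UAU → Tyr.
After the substitution the codon is UAA → Stop.
The new codon is a stop codon, so this is a nonsense mutation.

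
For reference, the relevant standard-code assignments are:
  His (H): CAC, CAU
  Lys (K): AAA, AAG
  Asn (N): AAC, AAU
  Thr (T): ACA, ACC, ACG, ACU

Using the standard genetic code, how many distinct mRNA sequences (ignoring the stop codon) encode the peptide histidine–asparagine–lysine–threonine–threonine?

His: 2 codons.
Asn: 2 codons.
Lys: 2 codons.
Thr: 4 codons.
Thr: 4 codons.
2 × 2 × 2 × 4 × 4 = 128.

128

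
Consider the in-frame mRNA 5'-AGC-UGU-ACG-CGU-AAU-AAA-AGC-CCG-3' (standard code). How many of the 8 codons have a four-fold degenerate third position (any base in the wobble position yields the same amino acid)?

3

Codon 1 AGC (Ser): third position 2-fold.
Codon 2 UGU (Cys): third position 2-fold.
Codon 3 ACG (Thr): third position 4-fold.
Codon 4 CGU (Arg): third position 4-fold.
Codon 5 AAU (Asn): third position 2-fold.
Codon 6 AAA (Lys): third position 2-fold.
Codon 7 AGC (Ser): third position 2-fold.
Codon 8 CCG (Pro): third position 4-fold.
Four-fold degenerate third positions: 3.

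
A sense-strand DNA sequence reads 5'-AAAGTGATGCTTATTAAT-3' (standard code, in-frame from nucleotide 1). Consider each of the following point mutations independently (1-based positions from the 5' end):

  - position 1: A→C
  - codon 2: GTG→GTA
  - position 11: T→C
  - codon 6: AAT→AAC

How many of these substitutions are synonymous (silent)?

2

Codon 1: AAA (Lys) → CAA (Gln) — missense.
Codon 2: GTG (Val) → GTA (Val) — synonymous.
Codon 4: CTT (Leu) → CCT (Pro) — missense.
Codon 6: AAT (Asn) → AAC (Asn) — synonymous.
Synonymous: 2 of 4.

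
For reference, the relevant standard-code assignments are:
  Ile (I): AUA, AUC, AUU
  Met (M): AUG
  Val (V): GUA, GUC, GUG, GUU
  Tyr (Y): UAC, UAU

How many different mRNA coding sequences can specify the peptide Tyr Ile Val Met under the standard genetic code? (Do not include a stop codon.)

24

Tyr: 2 codons.
Ile: 3 codons.
Val: 4 codons.
Met: 1 codon.
2 × 3 × 4 × 1 = 24.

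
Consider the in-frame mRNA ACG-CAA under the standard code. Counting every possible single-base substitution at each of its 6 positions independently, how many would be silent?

Codon 1 (ACG, Thr): 3 synonymous substitutions.
Codon 2 (CAA, Gln): 1 synonymous substitution.
Total: 3 + 1 = 4.

4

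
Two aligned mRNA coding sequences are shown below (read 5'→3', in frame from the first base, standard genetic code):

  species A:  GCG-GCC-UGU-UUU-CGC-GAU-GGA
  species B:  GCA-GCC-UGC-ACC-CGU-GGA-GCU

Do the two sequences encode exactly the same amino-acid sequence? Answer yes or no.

Codon 1: GCG Ala / GCA Ala — synonymous.
Codon 2: GCC Ala / GCC Ala — identical.
Codon 3: UGU Cys / UGC Cys — synonymous.
Codon 4: UUU Phe / ACC Thr — nonsynonymous.
Codon 5: CGC Arg / CGU Arg — synonymous.
Codon 6: GAU Asp / GGA Gly — nonsynonymous.
Codon 7: GGA Gly / GCU Ala — nonsynonymous.
Nonsynonymous differences: 3 → different protein.

no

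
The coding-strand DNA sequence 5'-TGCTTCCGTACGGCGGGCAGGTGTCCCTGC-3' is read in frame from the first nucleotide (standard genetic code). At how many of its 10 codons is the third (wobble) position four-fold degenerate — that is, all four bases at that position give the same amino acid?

Codon 1 TGC (Cys): third position 2-fold.
Codon 2 TTC (Phe): third position 2-fold.
Codon 3 CGT (Arg): third position 4-fold.
Codon 4 ACG (Thr): third position 4-fold.
Codon 5 GCG (Ala): third position 4-fold.
Codon 6 GGC (Gly): third position 4-fold.
Codon 7 AGG (Arg): third position 2-fold.
Codon 8 TGT (Cys): third position 2-fold.
Codon 9 CCC (Pro): third position 4-fold.
Codon 10 TGC (Cys): third position 2-fold.
Four-fold degenerate third positions: 5.

5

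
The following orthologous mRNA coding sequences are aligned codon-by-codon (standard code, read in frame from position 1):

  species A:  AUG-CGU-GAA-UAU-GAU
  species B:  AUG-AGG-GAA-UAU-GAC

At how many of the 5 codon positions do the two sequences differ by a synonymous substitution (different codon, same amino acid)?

Codon 1: AUG Met / AUG Met — identical.
Codon 2: CGU Arg / AGG Arg — synonymous.
Codon 3: GAA Glu / GAA Glu — identical.
Codon 4: UAU Tyr / UAU Tyr — identical.
Codon 5: GAU Asp / GAC Asp — synonymous.
Synonymous differences: 2.

2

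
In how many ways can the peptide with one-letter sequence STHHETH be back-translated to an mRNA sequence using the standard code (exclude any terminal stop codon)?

1536

Ser: 6 codons.
Thr: 4 codons.
His: 2 codons.
His: 2 codons.
Glu: 2 codons.
Thr: 4 codons.
His: 2 codons.
6 × 4 × 2 × 2 × 2 × 4 × 2 = 1536.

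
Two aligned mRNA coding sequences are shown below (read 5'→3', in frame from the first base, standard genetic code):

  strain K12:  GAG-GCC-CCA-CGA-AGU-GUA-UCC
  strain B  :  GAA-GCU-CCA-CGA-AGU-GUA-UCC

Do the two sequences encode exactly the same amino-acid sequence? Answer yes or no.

Codon 1: GAG Glu / GAA Glu — synonymous.
Codon 2: GCC Ala / GCU Ala — synonymous.
Codon 3: CCA Pro / CCA Pro — identical.
Codon 4: CGA Arg / CGA Arg — identical.
Codon 5: AGU Ser / AGU Ser — identical.
Codon 6: GUA Val / GUA Val — identical.
Codon 7: UCC Ser / UCC Ser — identical.
Nonsynonymous differences: 0 → same protein.

yes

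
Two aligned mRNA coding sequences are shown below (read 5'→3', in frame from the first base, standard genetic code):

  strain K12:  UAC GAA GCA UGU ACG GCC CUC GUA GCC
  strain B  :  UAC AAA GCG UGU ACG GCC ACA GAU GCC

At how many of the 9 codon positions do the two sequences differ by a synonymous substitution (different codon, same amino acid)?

Codon 1: UAC Tyr / UAC Tyr — identical.
Codon 2: GAA Glu / AAA Lys — nonsynonymous.
Codon 3: GCA Ala / GCG Ala — synonymous.
Codon 4: UGU Cys / UGU Cys — identical.
Codon 5: ACG Thr / ACG Thr — identical.
Codon 6: GCC Ala / GCC Ala — identical.
Codon 7: CUC Leu / ACA Thr — nonsynonymous.
Codon 8: GUA Val / GAU Asp — nonsynonymous.
Codon 9: GCC Ala / GCC Ala — identical.
Synonymous differences: 1.

1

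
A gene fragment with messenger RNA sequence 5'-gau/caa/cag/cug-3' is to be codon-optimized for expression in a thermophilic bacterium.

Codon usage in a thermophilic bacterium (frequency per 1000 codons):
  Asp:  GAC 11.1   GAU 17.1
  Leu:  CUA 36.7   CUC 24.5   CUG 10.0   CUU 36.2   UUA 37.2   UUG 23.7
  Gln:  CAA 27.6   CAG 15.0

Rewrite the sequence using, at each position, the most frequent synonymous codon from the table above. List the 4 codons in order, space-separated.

GAU CAA CAA UUA

Codon 1 (Asp): best is GAU at 17.1.
Codon 2 (Gln): best is CAA at 27.6.
Codon 3 (Gln): best is CAA at 27.6.
Codon 4 (Leu): best is UUA at 37.2.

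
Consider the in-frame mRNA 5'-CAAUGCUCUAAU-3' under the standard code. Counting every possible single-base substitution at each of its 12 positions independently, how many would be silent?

6

Codon 1 (CAA, Gln): 1 synonymous substitution.
Codon 2 (UGC, Cys): 1 synonymous substitution.
Codon 3 (UCU, Ser): 3 synonymous substitutions.
Codon 4 (AAU, Asn): 1 synonymous substitution.
Total: 1 + 1 + 3 + 1 = 6.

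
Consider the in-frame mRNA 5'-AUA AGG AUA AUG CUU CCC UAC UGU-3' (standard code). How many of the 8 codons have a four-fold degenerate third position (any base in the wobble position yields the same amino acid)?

2

Codon 1 AUA (Ile): third position 3-fold.
Codon 2 AGG (Arg): third position 2-fold.
Codon 3 AUA (Ile): third position 3-fold.
Codon 4 AUG (Met): third position 1-fold.
Codon 5 CUU (Leu): third position 4-fold.
Codon 6 CCC (Pro): third position 4-fold.
Codon 7 UAC (Tyr): third position 2-fold.
Codon 8 UGU (Cys): third position 2-fold.
Four-fold degenerate third positions: 2.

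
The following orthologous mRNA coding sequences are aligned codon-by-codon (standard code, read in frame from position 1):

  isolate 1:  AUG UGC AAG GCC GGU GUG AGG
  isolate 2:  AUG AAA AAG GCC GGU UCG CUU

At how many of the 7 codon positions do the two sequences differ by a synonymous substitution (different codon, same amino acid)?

0

Codon 1: AUG Met / AUG Met — identical.
Codon 2: UGC Cys / AAA Lys — nonsynonymous.
Codon 3: AAG Lys / AAG Lys — identical.
Codon 4: GCC Ala / GCC Ala — identical.
Codon 5: GGU Gly / GGU Gly — identical.
Codon 6: GUG Val / UCG Ser — nonsynonymous.
Codon 7: AGG Arg / CUU Leu — nonsynonymous.
Synonymous differences: 0.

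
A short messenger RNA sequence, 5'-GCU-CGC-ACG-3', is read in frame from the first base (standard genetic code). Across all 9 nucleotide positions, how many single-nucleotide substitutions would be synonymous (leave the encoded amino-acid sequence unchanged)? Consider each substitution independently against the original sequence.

Codon 1 (GCU, Ala): 3 synonymous substitutions.
Codon 2 (CGC, Arg): 3 synonymous substitutions.
Codon 3 (ACG, Thr): 3 synonymous substitutions.
Total: 3 + 3 + 3 = 9.

9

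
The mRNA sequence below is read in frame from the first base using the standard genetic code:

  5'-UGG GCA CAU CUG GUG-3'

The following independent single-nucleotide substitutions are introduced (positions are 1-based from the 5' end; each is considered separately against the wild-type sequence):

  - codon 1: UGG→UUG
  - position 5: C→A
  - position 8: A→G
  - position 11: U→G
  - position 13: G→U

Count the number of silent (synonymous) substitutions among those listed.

Codon 1: UGG (Trp) → UUG (Leu) — missense.
Codon 2: GCA (Ala) → GAA (Glu) — missense.
Codon 3: CAU (His) → CGU (Arg) — missense.
Codon 4: CUG (Leu) → CGG (Arg) — missense.
Codon 5: GUG (Val) → UUG (Leu) — missense.
Synonymous: 0 of 5.

0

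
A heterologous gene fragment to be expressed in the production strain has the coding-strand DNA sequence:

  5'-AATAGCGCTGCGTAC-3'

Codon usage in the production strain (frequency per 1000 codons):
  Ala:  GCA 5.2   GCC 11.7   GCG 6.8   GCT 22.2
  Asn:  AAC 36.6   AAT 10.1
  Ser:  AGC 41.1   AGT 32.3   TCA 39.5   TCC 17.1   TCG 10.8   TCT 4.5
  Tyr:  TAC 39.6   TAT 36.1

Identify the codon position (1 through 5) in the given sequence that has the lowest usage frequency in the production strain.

Codon 1 AAT (Asn): 10.1 per 1000.
Codon 2 AGC (Ser): 41.1 per 1000.
Codon 3 GCT (Ala): 22.2 per 1000.
Codon 4 GCG (Ala): 6.8 per 1000.
Codon 5 TAC (Tyr): 39.6 per 1000.
Lowest frequency is 6.8 at codon 4.

4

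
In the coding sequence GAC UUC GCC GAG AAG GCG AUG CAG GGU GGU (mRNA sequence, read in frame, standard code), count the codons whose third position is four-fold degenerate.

Codon 1 GAC (Asp): third position 2-fold.
Codon 2 UUC (Phe): third position 2-fold.
Codon 3 GCC (Ala): third position 4-fold.
Codon 4 GAG (Glu): third position 2-fold.
Codon 5 AAG (Lys): third position 2-fold.
Codon 6 GCG (Ala): third position 4-fold.
Codon 7 AUG (Met): third position 1-fold.
Codon 8 CAG (Gln): third position 2-fold.
Codon 9 GGU (Gly): third position 4-fold.
Codon 10 GGU (Gly): third position 4-fold.
Four-fold degenerate third positions: 4.

4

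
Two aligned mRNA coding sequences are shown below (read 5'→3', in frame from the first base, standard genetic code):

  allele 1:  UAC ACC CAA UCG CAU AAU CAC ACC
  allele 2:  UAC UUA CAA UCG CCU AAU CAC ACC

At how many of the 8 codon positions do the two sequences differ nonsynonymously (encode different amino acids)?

2

Codon 1: UAC Tyr / UAC Tyr — identical.
Codon 2: ACC Thr / UUA Leu — nonsynonymous.
Codon 3: CAA Gln / CAA Gln — identical.
Codon 4: UCG Ser / UCG Ser — identical.
Codon 5: CAU His / CCU Pro — nonsynonymous.
Codon 6: AAU Asn / AAU Asn — identical.
Codon 7: CAC His / CAC His — identical.
Codon 8: ACC Thr / ACC Thr — identical.
Nonsynonymous differences: 2.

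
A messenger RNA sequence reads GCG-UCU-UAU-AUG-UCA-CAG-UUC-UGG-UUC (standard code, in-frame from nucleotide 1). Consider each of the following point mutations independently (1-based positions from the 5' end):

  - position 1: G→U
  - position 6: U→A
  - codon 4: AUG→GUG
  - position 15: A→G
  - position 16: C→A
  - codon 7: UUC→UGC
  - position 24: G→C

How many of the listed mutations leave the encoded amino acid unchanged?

Codon 1: GCG (Ala) → UCG (Ser) — missense.
Codon 2: UCU (Ser) → UCA (Ser) — synonymous.
Codon 4: AUG (Met) → GUG (Val) — missense.
Codon 5: UCA (Ser) → UCG (Ser) — synonymous.
Codon 6: CAG (Gln) → AAG (Lys) — missense.
Codon 7: UUC (Phe) → UGC (Cys) — missense.
Codon 8: UGG (Trp) → UGC (Cys) — missense.
Synonymous: 2 of 7.

2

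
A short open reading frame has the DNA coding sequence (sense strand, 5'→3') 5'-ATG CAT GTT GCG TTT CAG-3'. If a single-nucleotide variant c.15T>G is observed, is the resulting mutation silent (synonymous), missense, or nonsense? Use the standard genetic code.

Position 15 falls in codon 5: TTT → Phe.
After the substitution the codon is TTG → Leu.
Phe ≠ Leu, so this is a missense mutation.

missense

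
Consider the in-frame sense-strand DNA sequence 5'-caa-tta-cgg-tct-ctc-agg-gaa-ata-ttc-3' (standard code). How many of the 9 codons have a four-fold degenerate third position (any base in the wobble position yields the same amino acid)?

Codon 1 CAA (Gln): third position 2-fold.
Codon 2 TTA (Leu): third position 2-fold.
Codon 3 CGG (Arg): third position 4-fold.
Codon 4 TCT (Ser): third position 4-fold.
Codon 5 CTC (Leu): third position 4-fold.
Codon 6 AGG (Arg): third position 2-fold.
Codon 7 GAA (Glu): third position 2-fold.
Codon 8 ATA (Ile): third position 3-fold.
Codon 9 TTC (Phe): third position 2-fold.
Four-fold degenerate third positions: 3.

3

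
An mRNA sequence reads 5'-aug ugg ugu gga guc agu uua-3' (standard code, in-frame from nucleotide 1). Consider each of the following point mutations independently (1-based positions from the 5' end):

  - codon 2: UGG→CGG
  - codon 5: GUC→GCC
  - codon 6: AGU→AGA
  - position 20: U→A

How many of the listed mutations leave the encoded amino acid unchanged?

Codon 2: UGG (Trp) → CGG (Arg) — missense.
Codon 5: GUC (Val) → GCC (Ala) — missense.
Codon 6: AGU (Ser) → AGA (Arg) — missense.
Codon 7: UUA (Leu) → UAA (Stop) — nonsense.
Synonymous: 0 of 4.

0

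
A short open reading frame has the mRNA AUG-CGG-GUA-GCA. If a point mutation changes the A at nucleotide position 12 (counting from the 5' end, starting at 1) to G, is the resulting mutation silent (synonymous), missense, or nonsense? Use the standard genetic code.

silent

Position 12 falls in codon 4: GCA → Ala.
After the substitution the codon is GCG → Ala.
Both encode Ala, so the change is synonymous.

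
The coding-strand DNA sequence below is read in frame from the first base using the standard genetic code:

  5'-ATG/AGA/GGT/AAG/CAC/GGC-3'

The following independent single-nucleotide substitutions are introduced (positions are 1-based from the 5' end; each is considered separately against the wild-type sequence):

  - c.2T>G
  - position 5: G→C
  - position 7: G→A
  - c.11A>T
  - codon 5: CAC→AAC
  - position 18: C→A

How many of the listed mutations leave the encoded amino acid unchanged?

Codon 1: ATG (Met) → AGG (Arg) — missense.
Codon 2: AGA (Arg) → ACA (Thr) — missense.
Codon 3: GGT (Gly) → AGT (Ser) — missense.
Codon 4: AAG (Lys) → ATG (Met) — missense.
Codon 5: CAC (His) → AAC (Asn) — missense.
Codon 6: GGC (Gly) → GGA (Gly) — synonymous.
Synonymous: 1 of 6.

1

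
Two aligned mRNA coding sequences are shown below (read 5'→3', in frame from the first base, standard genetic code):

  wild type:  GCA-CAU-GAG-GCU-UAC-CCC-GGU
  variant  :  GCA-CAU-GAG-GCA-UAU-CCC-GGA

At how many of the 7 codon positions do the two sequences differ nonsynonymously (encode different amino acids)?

Codon 1: GCA Ala / GCA Ala — identical.
Codon 2: CAU His / CAU His — identical.
Codon 3: GAG Glu / GAG Glu — identical.
Codon 4: GCU Ala / GCA Ala — synonymous.
Codon 5: UAC Tyr / UAU Tyr — synonymous.
Codon 6: CCC Pro / CCC Pro — identical.
Codon 7: GGU Gly / GGA Gly — synonymous.
Nonsynonymous differences: 0.

0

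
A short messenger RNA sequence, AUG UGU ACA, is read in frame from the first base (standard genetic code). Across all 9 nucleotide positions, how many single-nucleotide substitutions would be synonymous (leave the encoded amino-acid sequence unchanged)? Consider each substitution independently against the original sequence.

4

Codon 1 (AUG, Met): 0 synonymous substitutions.
Codon 2 (UGU, Cys): 1 synonymous substitution.
Codon 3 (ACA, Thr): 3 synonymous substitutions.
Total: 0 + 1 + 3 = 4.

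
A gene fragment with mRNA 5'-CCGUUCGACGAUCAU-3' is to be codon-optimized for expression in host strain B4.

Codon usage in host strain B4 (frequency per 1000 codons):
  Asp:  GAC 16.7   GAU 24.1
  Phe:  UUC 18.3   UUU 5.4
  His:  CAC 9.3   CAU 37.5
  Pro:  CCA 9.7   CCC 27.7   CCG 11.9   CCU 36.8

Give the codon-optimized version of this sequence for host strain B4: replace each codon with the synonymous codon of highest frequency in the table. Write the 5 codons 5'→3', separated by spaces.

Codon 1 (Pro): best is CCU at 36.8.
Codon 2 (Phe): best is UUC at 18.3.
Codon 3 (Asp): best is GAU at 24.1.
Codon 4 (Asp): best is GAU at 24.1.
Codon 5 (His): best is CAU at 37.5.

CCU UUC GAU GAU CAU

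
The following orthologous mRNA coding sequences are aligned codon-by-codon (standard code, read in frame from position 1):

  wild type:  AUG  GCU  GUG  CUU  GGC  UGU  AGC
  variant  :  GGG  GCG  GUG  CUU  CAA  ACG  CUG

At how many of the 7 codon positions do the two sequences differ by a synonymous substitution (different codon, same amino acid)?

1

Codon 1: AUG Met / GGG Gly — nonsynonymous.
Codon 2: GCU Ala / GCG Ala — synonymous.
Codon 3: GUG Val / GUG Val — identical.
Codon 4: CUU Leu / CUU Leu — identical.
Codon 5: GGC Gly / CAA Gln — nonsynonymous.
Codon 6: UGU Cys / ACG Thr — nonsynonymous.
Codon 7: AGC Ser / CUG Leu — nonsynonymous.
Synonymous differences: 1.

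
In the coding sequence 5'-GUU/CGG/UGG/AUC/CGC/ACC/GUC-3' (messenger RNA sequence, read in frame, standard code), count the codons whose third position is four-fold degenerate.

Codon 1 GUU (Val): third position 4-fold.
Codon 2 CGG (Arg): third position 4-fold.
Codon 3 UGG (Trp): third position 1-fold.
Codon 4 AUC (Ile): third position 3-fold.
Codon 5 CGC (Arg): third position 4-fold.
Codon 6 ACC (Thr): third position 4-fold.
Codon 7 GUC (Val): third position 4-fold.
Four-fold degenerate third positions: 5.

5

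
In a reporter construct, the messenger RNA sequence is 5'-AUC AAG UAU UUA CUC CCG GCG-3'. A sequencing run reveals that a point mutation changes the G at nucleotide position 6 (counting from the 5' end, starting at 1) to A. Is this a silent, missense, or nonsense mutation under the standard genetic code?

Position 6 falls in codon 2: AAG → Lys.
After the substitution the codon is AAA → Lys.
Both encode Lys, so the change is synonymous.

silent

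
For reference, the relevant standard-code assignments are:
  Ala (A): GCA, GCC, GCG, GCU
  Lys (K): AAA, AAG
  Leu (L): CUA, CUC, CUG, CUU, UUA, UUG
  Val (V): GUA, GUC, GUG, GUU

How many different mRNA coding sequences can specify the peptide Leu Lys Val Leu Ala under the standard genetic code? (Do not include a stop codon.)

1152

Leu: 6 codons.
Lys: 2 codons.
Val: 4 codons.
Leu: 6 codons.
Ala: 4 codons.
6 × 2 × 4 × 6 × 4 = 1152.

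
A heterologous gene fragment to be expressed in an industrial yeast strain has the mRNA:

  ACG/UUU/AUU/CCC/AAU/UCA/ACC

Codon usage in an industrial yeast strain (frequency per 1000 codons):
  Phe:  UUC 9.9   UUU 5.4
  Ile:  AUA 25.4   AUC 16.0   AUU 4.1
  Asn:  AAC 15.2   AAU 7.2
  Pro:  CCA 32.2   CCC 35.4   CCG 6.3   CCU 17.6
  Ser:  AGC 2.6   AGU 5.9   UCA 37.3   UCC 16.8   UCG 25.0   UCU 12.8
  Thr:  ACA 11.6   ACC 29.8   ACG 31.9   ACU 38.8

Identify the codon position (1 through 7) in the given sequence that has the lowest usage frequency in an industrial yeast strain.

3

Codon 1 ACG (Thr): 31.9 per 1000.
Codon 2 UUU (Phe): 5.4 per 1000.
Codon 3 AUU (Ile): 4.1 per 1000.
Codon 4 CCC (Pro): 35.4 per 1000.
Codon 5 AAU (Asn): 7.2 per 1000.
Codon 6 UCA (Ser): 37.3 per 1000.
Codon 7 ACC (Thr): 29.8 per 1000.
Lowest frequency is 4.1 at codon 3.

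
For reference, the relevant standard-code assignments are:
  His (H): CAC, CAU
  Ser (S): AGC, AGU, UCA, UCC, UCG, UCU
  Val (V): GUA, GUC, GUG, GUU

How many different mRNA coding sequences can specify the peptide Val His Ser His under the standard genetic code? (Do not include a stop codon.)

96

Val: 4 codons.
His: 2 codons.
Ser: 6 codons.
His: 2 codons.
4 × 2 × 6 × 2 = 96.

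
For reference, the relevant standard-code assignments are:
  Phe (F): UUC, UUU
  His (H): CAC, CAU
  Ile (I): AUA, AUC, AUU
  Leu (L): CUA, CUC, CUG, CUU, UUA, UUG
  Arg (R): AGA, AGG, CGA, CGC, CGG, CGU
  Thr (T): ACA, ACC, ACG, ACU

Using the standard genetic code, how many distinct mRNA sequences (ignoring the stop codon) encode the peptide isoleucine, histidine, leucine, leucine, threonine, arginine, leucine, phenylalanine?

Ile: 3 codons.
His: 2 codons.
Leu: 6 codons.
Leu: 6 codons.
Thr: 4 codons.
Arg: 6 codons.
Leu: 6 codons.
Phe: 2 codons.
3 × 2 × 6 × 6 × 4 × 6 × 6 × 2 = 62208.

62208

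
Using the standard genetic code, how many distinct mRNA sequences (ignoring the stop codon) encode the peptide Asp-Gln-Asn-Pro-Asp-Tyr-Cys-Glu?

Asp: 2 codons.
Gln: 2 codons.
Asn: 2 codons.
Pro: 4 codons.
Asp: 2 codons.
Tyr: 2 codons.
Cys: 2 codons.
Glu: 2 codons.
2 × 2 × 2 × 4 × 2 × 2 × 2 × 2 = 512.

512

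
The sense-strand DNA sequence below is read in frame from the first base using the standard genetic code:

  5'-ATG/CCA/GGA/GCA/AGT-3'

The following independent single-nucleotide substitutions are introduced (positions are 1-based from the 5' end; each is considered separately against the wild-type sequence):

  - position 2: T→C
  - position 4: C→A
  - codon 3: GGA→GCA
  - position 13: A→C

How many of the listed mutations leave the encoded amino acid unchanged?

Codon 1: ATG (Met) → ACG (Thr) — missense.
Codon 2: CCA (Pro) → ACA (Thr) — missense.
Codon 3: GGA (Gly) → GCA (Ala) — missense.
Codon 5: AGT (Ser) → CGT (Arg) — missense.
Synonymous: 0 of 4.

0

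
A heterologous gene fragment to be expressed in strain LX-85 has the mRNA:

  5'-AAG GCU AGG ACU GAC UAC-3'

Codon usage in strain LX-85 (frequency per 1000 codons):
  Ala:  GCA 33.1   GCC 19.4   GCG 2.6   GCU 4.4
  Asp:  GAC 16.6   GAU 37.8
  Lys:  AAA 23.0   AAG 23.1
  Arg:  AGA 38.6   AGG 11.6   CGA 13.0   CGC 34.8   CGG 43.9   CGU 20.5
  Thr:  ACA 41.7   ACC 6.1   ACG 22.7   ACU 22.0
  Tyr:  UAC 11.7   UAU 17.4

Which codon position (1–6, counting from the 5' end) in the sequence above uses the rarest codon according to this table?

Codon 1 AAG (Lys): 23.1 per 1000.
Codon 2 GCU (Ala): 4.4 per 1000.
Codon 3 AGG (Arg): 11.6 per 1000.
Codon 4 ACU (Thr): 22.0 per 1000.
Codon 5 GAC (Asp): 16.6 per 1000.
Codon 6 UAC (Tyr): 11.7 per 1000.
Lowest frequency is 4.4 at codon 2.

2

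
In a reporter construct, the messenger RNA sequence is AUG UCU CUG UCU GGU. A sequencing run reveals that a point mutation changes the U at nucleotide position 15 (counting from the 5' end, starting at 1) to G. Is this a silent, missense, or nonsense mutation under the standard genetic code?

silent

Position 15 falls in codon 5: GGU → Gly.
After the substitution the codon is GGG → Gly.
Both encode Gly, so the change is synonymous.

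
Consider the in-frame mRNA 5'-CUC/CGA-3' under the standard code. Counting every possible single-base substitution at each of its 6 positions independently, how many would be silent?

7

Codon 1 (CUC, Leu): 3 synonymous substitutions.
Codon 2 (CGA, Arg): 4 synonymous substitutions.
Total: 3 + 4 = 7.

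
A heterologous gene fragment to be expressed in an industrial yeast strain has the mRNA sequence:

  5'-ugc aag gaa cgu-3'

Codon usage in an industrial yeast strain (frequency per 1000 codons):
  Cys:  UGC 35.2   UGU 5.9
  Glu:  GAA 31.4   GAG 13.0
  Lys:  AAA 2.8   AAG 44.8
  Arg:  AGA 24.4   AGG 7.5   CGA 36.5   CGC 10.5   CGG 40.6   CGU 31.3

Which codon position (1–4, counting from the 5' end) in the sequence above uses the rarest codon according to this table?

4

Codon 1 UGC (Cys): 35.2 per 1000.
Codon 2 AAG (Lys): 44.8 per 1000.
Codon 3 GAA (Glu): 31.4 per 1000.
Codon 4 CGU (Arg): 31.3 per 1000.
Lowest frequency is 31.3 at codon 4.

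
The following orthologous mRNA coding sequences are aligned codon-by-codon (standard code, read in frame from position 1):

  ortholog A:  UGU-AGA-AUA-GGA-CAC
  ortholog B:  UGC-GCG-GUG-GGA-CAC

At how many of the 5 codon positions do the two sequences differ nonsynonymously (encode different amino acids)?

Codon 1: UGU Cys / UGC Cys — synonymous.
Codon 2: AGA Arg / GCG Ala — nonsynonymous.
Codon 3: AUA Ile / GUG Val — nonsynonymous.
Codon 4: GGA Gly / GGA Gly — identical.
Codon 5: CAC His / CAC His — identical.
Nonsynonymous differences: 2.

2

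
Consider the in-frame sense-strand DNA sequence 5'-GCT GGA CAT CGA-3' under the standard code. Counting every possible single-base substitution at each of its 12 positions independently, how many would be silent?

11

Codon 1 (GCT, Ala): 3 synonymous substitutions.
Codon 2 (GGA, Gly): 3 synonymous substitutions.
Codon 3 (CAT, His): 1 synonymous substitution.
Codon 4 (CGA, Arg): 4 synonymous substitutions.
Total: 3 + 3 + 1 + 4 = 11.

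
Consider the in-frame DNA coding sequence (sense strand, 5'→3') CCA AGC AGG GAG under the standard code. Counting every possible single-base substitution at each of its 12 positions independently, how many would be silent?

7

Codon 1 (CCA, Pro): 3 synonymous substitutions.
Codon 2 (AGC, Ser): 1 synonymous substitution.
Codon 3 (AGG, Arg): 2 synonymous substitutions.
Codon 4 (GAG, Glu): 1 synonymous substitution.
Total: 3 + 1 + 2 + 1 = 7.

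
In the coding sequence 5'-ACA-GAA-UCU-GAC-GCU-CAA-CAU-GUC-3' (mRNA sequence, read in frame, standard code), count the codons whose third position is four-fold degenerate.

Codon 1 ACA (Thr): third position 4-fold.
Codon 2 GAA (Glu): third position 2-fold.
Codon 3 UCU (Ser): third position 4-fold.
Codon 4 GAC (Asp): third position 2-fold.
Codon 5 GCU (Ala): third position 4-fold.
Codon 6 CAA (Gln): third position 2-fold.
Codon 7 CAU (His): third position 2-fold.
Codon 8 GUC (Val): third position 4-fold.
Four-fold degenerate third positions: 4.

4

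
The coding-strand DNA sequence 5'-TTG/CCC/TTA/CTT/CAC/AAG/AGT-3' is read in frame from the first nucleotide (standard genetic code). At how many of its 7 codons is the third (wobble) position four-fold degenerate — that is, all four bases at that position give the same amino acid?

Codon 1 TTG (Leu): third position 2-fold.
Codon 2 CCC (Pro): third position 4-fold.
Codon 3 TTA (Leu): third position 2-fold.
Codon 4 CTT (Leu): third position 4-fold.
Codon 5 CAC (His): third position 2-fold.
Codon 6 AAG (Lys): third position 2-fold.
Codon 7 AGT (Ser): third position 2-fold.
Four-fold degenerate third positions: 2.

2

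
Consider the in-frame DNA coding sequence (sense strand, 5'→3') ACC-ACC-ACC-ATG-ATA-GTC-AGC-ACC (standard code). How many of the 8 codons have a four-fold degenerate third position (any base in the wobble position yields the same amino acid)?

5

Codon 1 ACC (Thr): third position 4-fold.
Codon 2 ACC (Thr): third position 4-fold.
Codon 3 ACC (Thr): third position 4-fold.
Codon 4 ATG (Met): third position 1-fold.
Codon 5 ATA (Ile): third position 3-fold.
Codon 6 GTC (Val): third position 4-fold.
Codon 7 AGC (Ser): third position 2-fold.
Codon 8 ACC (Thr): third position 4-fold.
Four-fold degenerate third positions: 5.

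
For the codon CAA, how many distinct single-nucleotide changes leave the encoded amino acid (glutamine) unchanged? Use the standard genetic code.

Position 1: none → 0 synonymous.
Position 2: none → 0 synonymous.
Position 3: CAG → 1 synonymous.
Total: 0 + 0 + 1 = 1.

1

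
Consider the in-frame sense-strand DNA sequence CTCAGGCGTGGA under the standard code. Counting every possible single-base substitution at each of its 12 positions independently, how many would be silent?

Codon 1 (CTC, Leu): 3 synonymous substitutions.
Codon 2 (AGG, Arg): 2 synonymous substitutions.
Codon 3 (CGT, Arg): 3 synonymous substitutions.
Codon 4 (GGA, Gly): 3 synonymous substitutions.
Total: 3 + 2 + 3 + 3 = 11.

11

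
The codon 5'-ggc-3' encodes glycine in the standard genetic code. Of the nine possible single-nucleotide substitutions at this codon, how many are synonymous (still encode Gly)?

Position 1: none → 0 synonymous.
Position 2: none → 0 synonymous.
Position 3: GGU, GGA, GGG → 3 synonymous.
Total: 0 + 0 + 3 = 3.

3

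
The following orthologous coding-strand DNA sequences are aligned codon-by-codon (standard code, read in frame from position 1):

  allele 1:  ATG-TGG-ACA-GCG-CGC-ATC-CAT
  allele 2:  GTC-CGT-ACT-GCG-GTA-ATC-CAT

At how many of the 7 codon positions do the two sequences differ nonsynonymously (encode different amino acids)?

3

Codon 1: ATG Met / GTC Val — nonsynonymous.
Codon 2: TGG Trp / CGT Arg — nonsynonymous.
Codon 3: ACA Thr / ACT Thr — synonymous.
Codon 4: GCG Ala / GCG Ala — identical.
Codon 5: CGC Arg / GTA Val — nonsynonymous.
Codon 6: ATC Ile / ATC Ile — identical.
Codon 7: CAT His / CAT His — identical.
Nonsynonymous differences: 3.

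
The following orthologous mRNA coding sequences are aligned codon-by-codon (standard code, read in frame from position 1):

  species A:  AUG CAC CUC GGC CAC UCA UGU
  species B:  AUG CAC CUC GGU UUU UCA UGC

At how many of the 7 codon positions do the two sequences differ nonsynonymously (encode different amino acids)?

1

Codon 1: AUG Met / AUG Met — identical.
Codon 2: CAC His / CAC His — identical.
Codon 3: CUC Leu / CUC Leu — identical.
Codon 4: GGC Gly / GGU Gly — synonymous.
Codon 5: CAC His / UUU Phe — nonsynonymous.
Codon 6: UCA Ser / UCA Ser — identical.
Codon 7: UGU Cys / UGC Cys — synonymous.
Nonsynonymous differences: 1.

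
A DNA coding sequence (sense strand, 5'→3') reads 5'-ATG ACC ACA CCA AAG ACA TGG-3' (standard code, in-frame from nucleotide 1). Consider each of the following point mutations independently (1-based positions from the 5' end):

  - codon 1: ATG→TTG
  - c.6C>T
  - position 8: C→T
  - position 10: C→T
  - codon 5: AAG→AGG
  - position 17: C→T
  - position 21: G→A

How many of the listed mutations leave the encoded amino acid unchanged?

Codon 1: ATG (Met) → TTG (Leu) — missense.
Codon 2: ACC (Thr) → ACT (Thr) — synonymous.
Codon 3: ACA (Thr) → ATA (Ile) — missense.
Codon 4: CCA (Pro) → TCA (Ser) — missense.
Codon 5: AAG (Lys) → AGG (Arg) — missense.
Codon 6: ACA (Thr) → ATA (Ile) — missense.
Codon 7: TGG (Trp) → TGA (Stop) — nonsense.
Synonymous: 1 of 7.

1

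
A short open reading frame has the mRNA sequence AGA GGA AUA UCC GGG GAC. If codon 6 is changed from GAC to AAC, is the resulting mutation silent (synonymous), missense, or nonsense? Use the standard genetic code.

Position 16 falls in codon 6: GAC → Asp.
After the substitution the codon is AAC → Asn.
Asp ≠ Asn, so this is a missense mutation.

missense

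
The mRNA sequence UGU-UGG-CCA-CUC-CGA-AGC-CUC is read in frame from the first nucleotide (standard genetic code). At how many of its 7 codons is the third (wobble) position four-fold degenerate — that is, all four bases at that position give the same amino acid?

Codon 1 UGU (Cys): third position 2-fold.
Codon 2 UGG (Trp): third position 1-fold.
Codon 3 CCA (Pro): third position 4-fold.
Codon 4 CUC (Leu): third position 4-fold.
Codon 5 CGA (Arg): third position 4-fold.
Codon 6 AGC (Ser): third position 2-fold.
Codon 7 CUC (Leu): third position 4-fold.
Four-fold degenerate third positions: 4.

4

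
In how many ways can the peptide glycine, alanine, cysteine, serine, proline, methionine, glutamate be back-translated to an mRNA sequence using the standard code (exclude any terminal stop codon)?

1536

Gly: 4 codons.
Ala: 4 codons.
Cys: 2 codons.
Ser: 6 codons.
Pro: 4 codons.
Met: 1 codon.
Glu: 2 codons.
4 × 4 × 2 × 6 × 4 × 1 × 2 = 1536.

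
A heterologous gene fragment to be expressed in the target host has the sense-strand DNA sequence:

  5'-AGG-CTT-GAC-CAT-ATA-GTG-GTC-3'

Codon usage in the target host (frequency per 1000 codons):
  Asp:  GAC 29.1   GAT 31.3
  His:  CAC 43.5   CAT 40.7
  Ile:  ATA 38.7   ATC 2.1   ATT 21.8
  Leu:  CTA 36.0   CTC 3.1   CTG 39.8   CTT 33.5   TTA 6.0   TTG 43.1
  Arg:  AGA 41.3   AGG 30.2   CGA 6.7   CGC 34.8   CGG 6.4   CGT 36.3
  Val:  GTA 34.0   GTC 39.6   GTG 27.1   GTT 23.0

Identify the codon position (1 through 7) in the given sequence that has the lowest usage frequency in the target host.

Codon 1 AGG (Arg): 30.2 per 1000.
Codon 2 CTT (Leu): 33.5 per 1000.
Codon 3 GAC (Asp): 29.1 per 1000.
Codon 4 CAT (His): 40.7 per 1000.
Codon 5 ATA (Ile): 38.7 per 1000.
Codon 6 GTG (Val): 27.1 per 1000.
Codon 7 GTC (Val): 39.6 per 1000.
Lowest frequency is 27.1 at codon 6.

6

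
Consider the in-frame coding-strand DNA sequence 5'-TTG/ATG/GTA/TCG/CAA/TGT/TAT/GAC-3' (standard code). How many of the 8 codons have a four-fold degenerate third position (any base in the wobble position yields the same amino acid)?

2

Codon 1 TTG (Leu): third position 2-fold.
Codon 2 ATG (Met): third position 1-fold.
Codon 3 GTA (Val): third position 4-fold.
Codon 4 TCG (Ser): third position 4-fold.
Codon 5 CAA (Gln): third position 2-fold.
Codon 6 TGT (Cys): third position 2-fold.
Codon 7 TAT (Tyr): third position 2-fold.
Codon 8 GAC (Asp): third position 2-fold.
Four-fold degenerate third positions: 2.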